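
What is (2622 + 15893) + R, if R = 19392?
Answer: 37907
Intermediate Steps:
(2622 + 15893) + R = (2622 + 15893) + 19392 = 18515 + 19392 = 37907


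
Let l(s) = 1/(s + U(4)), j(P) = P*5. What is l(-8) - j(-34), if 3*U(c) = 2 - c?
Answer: 4417/26 ≈ 169.88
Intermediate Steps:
U(c) = ⅔ - c/3 (U(c) = (2 - c)/3 = ⅔ - c/3)
j(P) = 5*P
l(s) = 1/(-⅔ + s) (l(s) = 1/(s + (⅔ - ⅓*4)) = 1/(s + (⅔ - 4/3)) = 1/(s - ⅔) = 1/(-⅔ + s))
l(-8) - j(-34) = 3/(-2 + 3*(-8)) - 5*(-34) = 3/(-2 - 24) - 1*(-170) = 3/(-26) + 170 = 3*(-1/26) + 170 = -3/26 + 170 = 4417/26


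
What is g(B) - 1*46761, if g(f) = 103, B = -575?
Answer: -46658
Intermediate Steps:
g(B) - 1*46761 = 103 - 1*46761 = 103 - 46761 = -46658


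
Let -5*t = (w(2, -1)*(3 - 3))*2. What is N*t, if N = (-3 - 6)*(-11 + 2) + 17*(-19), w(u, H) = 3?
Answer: 0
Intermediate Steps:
t = 0 (t = -3*(3 - 3)*2/5 = -3*0*2/5 = -0*2 = -1/5*0 = 0)
N = -242 (N = -9*(-9) - 323 = 81 - 323 = -242)
N*t = -242*0 = 0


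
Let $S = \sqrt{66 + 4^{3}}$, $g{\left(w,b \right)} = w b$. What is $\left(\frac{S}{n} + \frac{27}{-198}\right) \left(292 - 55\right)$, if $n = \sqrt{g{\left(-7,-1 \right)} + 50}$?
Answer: $- \frac{711}{22} + \frac{79 \sqrt{7410}}{19} \approx 325.6$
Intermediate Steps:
$g{\left(w,b \right)} = b w$
$S = \sqrt{130}$ ($S = \sqrt{66 + 64} = \sqrt{130} \approx 11.402$)
$n = \sqrt{57}$ ($n = \sqrt{\left(-1\right) \left(-7\right) + 50} = \sqrt{7 + 50} = \sqrt{57} \approx 7.5498$)
$\left(\frac{S}{n} + \frac{27}{-198}\right) \left(292 - 55\right) = \left(\frac{\sqrt{130}}{\sqrt{57}} + \frac{27}{-198}\right) \left(292 - 55\right) = \left(\sqrt{130} \frac{\sqrt{57}}{57} + 27 \left(- \frac{1}{198}\right)\right) 237 = \left(\frac{\sqrt{7410}}{57} - \frac{3}{22}\right) 237 = \left(- \frac{3}{22} + \frac{\sqrt{7410}}{57}\right) 237 = - \frac{711}{22} + \frac{79 \sqrt{7410}}{19}$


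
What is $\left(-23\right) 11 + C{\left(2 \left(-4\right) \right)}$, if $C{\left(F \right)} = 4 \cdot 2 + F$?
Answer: $-253$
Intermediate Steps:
$C{\left(F \right)} = 8 + F$
$\left(-23\right) 11 + C{\left(2 \left(-4\right) \right)} = \left(-23\right) 11 + \left(8 + 2 \left(-4\right)\right) = -253 + \left(8 - 8\right) = -253 + 0 = -253$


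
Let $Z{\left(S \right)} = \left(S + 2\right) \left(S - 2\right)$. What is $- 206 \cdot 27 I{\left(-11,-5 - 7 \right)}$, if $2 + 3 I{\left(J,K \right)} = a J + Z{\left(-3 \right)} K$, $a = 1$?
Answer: $135342$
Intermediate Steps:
$Z{\left(S \right)} = \left(-2 + S\right) \left(2 + S\right)$ ($Z{\left(S \right)} = \left(2 + S\right) \left(-2 + S\right) = \left(-2 + S\right) \left(2 + S\right)$)
$I{\left(J,K \right)} = - \frac{2}{3} + \frac{J}{3} + \frac{5 K}{3}$ ($I{\left(J,K \right)} = - \frac{2}{3} + \frac{1 J + \left(-4 + \left(-3\right)^{2}\right) K}{3} = - \frac{2}{3} + \frac{J + \left(-4 + 9\right) K}{3} = - \frac{2}{3} + \frac{J + 5 K}{3} = - \frac{2}{3} + \left(\frac{J}{3} + \frac{5 K}{3}\right) = - \frac{2}{3} + \frac{J}{3} + \frac{5 K}{3}$)
$- 206 \cdot 27 I{\left(-11,-5 - 7 \right)} = - 206 \cdot 27 \left(- \frac{2}{3} + \frac{1}{3} \left(-11\right) + \frac{5 \left(-5 - 7\right)}{3}\right) = - 5562 \left(- \frac{2}{3} - \frac{11}{3} + \frac{5 \left(-5 - 7\right)}{3}\right) = - 5562 \left(- \frac{2}{3} - \frac{11}{3} + \frac{5}{3} \left(-12\right)\right) = - 5562 \left(- \frac{2}{3} - \frac{11}{3} - 20\right) = - \frac{5562 \left(-73\right)}{3} = \left(-1\right) \left(-135342\right) = 135342$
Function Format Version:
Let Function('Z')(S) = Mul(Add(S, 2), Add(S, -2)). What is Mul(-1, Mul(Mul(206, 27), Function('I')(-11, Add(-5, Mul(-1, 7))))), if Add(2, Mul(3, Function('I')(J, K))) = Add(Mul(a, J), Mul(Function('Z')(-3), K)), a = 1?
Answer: 135342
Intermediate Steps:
Function('Z')(S) = Mul(Add(-2, S), Add(2, S)) (Function('Z')(S) = Mul(Add(2, S), Add(-2, S)) = Mul(Add(-2, S), Add(2, S)))
Function('I')(J, K) = Add(Rational(-2, 3), Mul(Rational(1, 3), J), Mul(Rational(5, 3), K)) (Function('I')(J, K) = Add(Rational(-2, 3), Mul(Rational(1, 3), Add(Mul(1, J), Mul(Add(-4, Pow(-3, 2)), K)))) = Add(Rational(-2, 3), Mul(Rational(1, 3), Add(J, Mul(Add(-4, 9), K)))) = Add(Rational(-2, 3), Mul(Rational(1, 3), Add(J, Mul(5, K)))) = Add(Rational(-2, 3), Add(Mul(Rational(1, 3), J), Mul(Rational(5, 3), K))) = Add(Rational(-2, 3), Mul(Rational(1, 3), J), Mul(Rational(5, 3), K)))
Mul(-1, Mul(Mul(206, 27), Function('I')(-11, Add(-5, Mul(-1, 7))))) = Mul(-1, Mul(Mul(206, 27), Add(Rational(-2, 3), Mul(Rational(1, 3), -11), Mul(Rational(5, 3), Add(-5, Mul(-1, 7)))))) = Mul(-1, Mul(5562, Add(Rational(-2, 3), Rational(-11, 3), Mul(Rational(5, 3), Add(-5, -7))))) = Mul(-1, Mul(5562, Add(Rational(-2, 3), Rational(-11, 3), Mul(Rational(5, 3), -12)))) = Mul(-1, Mul(5562, Add(Rational(-2, 3), Rational(-11, 3), -20))) = Mul(-1, Mul(5562, Rational(-73, 3))) = Mul(-1, -135342) = 135342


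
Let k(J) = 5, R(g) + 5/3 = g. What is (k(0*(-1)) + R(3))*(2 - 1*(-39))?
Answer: 779/3 ≈ 259.67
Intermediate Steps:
R(g) = -5/3 + g
(k(0*(-1)) + R(3))*(2 - 1*(-39)) = (5 + (-5/3 + 3))*(2 - 1*(-39)) = (5 + 4/3)*(2 + 39) = (19/3)*41 = 779/3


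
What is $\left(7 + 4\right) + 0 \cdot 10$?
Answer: $11$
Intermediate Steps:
$\left(7 + 4\right) + 0 \cdot 10 = 11 + 0 = 11$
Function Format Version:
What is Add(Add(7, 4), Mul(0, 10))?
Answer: 11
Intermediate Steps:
Add(Add(7, 4), Mul(0, 10)) = Add(11, 0) = 11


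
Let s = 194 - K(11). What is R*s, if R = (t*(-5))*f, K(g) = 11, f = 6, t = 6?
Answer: -32940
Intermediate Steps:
R = -180 (R = (6*(-5))*6 = -30*6 = -180)
s = 183 (s = 194 - 1*11 = 194 - 11 = 183)
R*s = -180*183 = -32940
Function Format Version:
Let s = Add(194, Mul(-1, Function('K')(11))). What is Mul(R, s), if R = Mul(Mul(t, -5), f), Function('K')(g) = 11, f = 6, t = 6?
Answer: -32940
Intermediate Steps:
R = -180 (R = Mul(Mul(6, -5), 6) = Mul(-30, 6) = -180)
s = 183 (s = Add(194, Mul(-1, 11)) = Add(194, -11) = 183)
Mul(R, s) = Mul(-180, 183) = -32940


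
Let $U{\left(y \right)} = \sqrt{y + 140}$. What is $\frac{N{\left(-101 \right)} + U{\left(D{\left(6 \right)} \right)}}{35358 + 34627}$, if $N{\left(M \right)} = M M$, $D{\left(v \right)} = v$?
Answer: $\frac{10201}{69985} + \frac{\sqrt{146}}{69985} \approx 0.14593$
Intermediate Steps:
$U{\left(y \right)} = \sqrt{140 + y}$
$N{\left(M \right)} = M^{2}$
$\frac{N{\left(-101 \right)} + U{\left(D{\left(6 \right)} \right)}}{35358 + 34627} = \frac{\left(-101\right)^{2} + \sqrt{140 + 6}}{35358 + 34627} = \frac{10201 + \sqrt{146}}{69985} = \left(10201 + \sqrt{146}\right) \frac{1}{69985} = \frac{10201}{69985} + \frac{\sqrt{146}}{69985}$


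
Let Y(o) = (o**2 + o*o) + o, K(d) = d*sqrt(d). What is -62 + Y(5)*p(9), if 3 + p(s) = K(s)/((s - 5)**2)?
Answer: -2147/16 ≈ -134.19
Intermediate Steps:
K(d) = d**(3/2)
p(s) = -3 + s**(3/2)/(-5 + s)**2 (p(s) = -3 + s**(3/2)/((s - 5)**2) = -3 + s**(3/2)/((-5 + s)**2) = -3 + s**(3/2)/(-5 + s)**2)
Y(o) = o + 2*o**2 (Y(o) = (o**2 + o**2) + o = 2*o**2 + o = o + 2*o**2)
-62 + Y(5)*p(9) = -62 + (5*(1 + 2*5))*(-3 + 9**(3/2)/(-5 + 9)**2) = -62 + (5*(1 + 10))*(-3 + 27/4**2) = -62 + (5*11)*(-3 + 27*(1/16)) = -62 + 55*(-3 + 27/16) = -62 + 55*(-21/16) = -62 - 1155/16 = -2147/16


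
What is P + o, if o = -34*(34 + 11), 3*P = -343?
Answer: -4933/3 ≈ -1644.3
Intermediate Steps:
P = -343/3 (P = (1/3)*(-343) = -343/3 ≈ -114.33)
o = -1530 (o = -34*45 = -1530)
P + o = -343/3 - 1530 = -4933/3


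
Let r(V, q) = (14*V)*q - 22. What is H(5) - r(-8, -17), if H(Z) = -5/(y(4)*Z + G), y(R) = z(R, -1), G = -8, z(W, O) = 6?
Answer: -41409/22 ≈ -1882.2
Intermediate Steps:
y(R) = 6
H(Z) = -5/(-8 + 6*Z) (H(Z) = -5/(6*Z - 8) = -5/(-8 + 6*Z))
r(V, q) = -22 + 14*V*q (r(V, q) = 14*V*q - 22 = -22 + 14*V*q)
H(5) - r(-8, -17) = -5/(-8 + 6*5) - (-22 + 14*(-8)*(-17)) = -5/(-8 + 30) - (-22 + 1904) = -5/22 - 1*1882 = -5*1/22 - 1882 = -5/22 - 1882 = -41409/22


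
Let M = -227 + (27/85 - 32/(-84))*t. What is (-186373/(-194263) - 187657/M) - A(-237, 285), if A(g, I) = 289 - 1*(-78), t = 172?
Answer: 51510733033707/37048090993 ≈ 1390.4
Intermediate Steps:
A(g, I) = 367 (A(g, I) = 289 + 78 = 367)
M = -190711/1785 (M = -227 + (27/85 - 32/(-84))*172 = -227 + (27*(1/85) - 32*(-1/84))*172 = -227 + (27/85 + 8/21)*172 = -227 + (1247/1785)*172 = -227 + 214484/1785 = -190711/1785 ≈ -106.84)
(-186373/(-194263) - 187657/M) - A(-237, 285) = (-186373/(-194263) - 187657/(-190711/1785)) - 1*367 = (-186373*(-1/194263) - 187657*(-1785/190711)) - 367 = (186373/194263 + 334967745/190711) - 367 = 65107382428138/37048090993 - 367 = 51510733033707/37048090993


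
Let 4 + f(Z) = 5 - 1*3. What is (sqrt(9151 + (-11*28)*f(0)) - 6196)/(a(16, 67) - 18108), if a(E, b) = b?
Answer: 6196/18041 - sqrt(9767)/18041 ≈ 0.33796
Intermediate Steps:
f(Z) = -2 (f(Z) = -4 + (5 - 1*3) = -4 + (5 - 3) = -4 + 2 = -2)
(sqrt(9151 + (-11*28)*f(0)) - 6196)/(a(16, 67) - 18108) = (sqrt(9151 - 11*28*(-2)) - 6196)/(67 - 18108) = (sqrt(9151 - 308*(-2)) - 6196)/(-18041) = (sqrt(9151 + 616) - 6196)*(-1/18041) = (sqrt(9767) - 6196)*(-1/18041) = (-6196 + sqrt(9767))*(-1/18041) = 6196/18041 - sqrt(9767)/18041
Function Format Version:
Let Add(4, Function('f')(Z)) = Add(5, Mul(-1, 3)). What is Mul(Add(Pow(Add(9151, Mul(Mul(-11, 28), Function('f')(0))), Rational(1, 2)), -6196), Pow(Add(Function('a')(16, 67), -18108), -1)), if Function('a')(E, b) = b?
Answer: Add(Rational(6196, 18041), Mul(Rational(-1, 18041), Pow(9767, Rational(1, 2)))) ≈ 0.33796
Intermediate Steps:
Function('f')(Z) = -2 (Function('f')(Z) = Add(-4, Add(5, Mul(-1, 3))) = Add(-4, Add(5, -3)) = Add(-4, 2) = -2)
Mul(Add(Pow(Add(9151, Mul(Mul(-11, 28), Function('f')(0))), Rational(1, 2)), -6196), Pow(Add(Function('a')(16, 67), -18108), -1)) = Mul(Add(Pow(Add(9151, Mul(Mul(-11, 28), -2)), Rational(1, 2)), -6196), Pow(Add(67, -18108), -1)) = Mul(Add(Pow(Add(9151, Mul(-308, -2)), Rational(1, 2)), -6196), Pow(-18041, -1)) = Mul(Add(Pow(Add(9151, 616), Rational(1, 2)), -6196), Rational(-1, 18041)) = Mul(Add(Pow(9767, Rational(1, 2)), -6196), Rational(-1, 18041)) = Mul(Add(-6196, Pow(9767, Rational(1, 2))), Rational(-1, 18041)) = Add(Rational(6196, 18041), Mul(Rational(-1, 18041), Pow(9767, Rational(1, 2))))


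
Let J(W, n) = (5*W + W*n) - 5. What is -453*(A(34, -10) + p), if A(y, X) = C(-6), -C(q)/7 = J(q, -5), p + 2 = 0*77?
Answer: -14949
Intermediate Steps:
J(W, n) = -5 + 5*W + W*n
p = -2 (p = -2 + 0*77 = -2 + 0 = -2)
C(q) = 35 (C(q) = -7*(-5 + 5*q + q*(-5)) = -7*(-5 + 5*q - 5*q) = -7*(-5) = 35)
A(y, X) = 35
-453*(A(34, -10) + p) = -453*(35 - 2) = -453*33 = -14949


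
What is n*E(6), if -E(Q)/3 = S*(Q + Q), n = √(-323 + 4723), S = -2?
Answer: 1440*√11 ≈ 4775.9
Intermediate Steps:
n = 20*√11 (n = √4400 = 20*√11 ≈ 66.333)
E(Q) = 12*Q (E(Q) = -(-6)*(Q + Q) = -(-6)*2*Q = -(-12)*Q = 12*Q)
n*E(6) = (20*√11)*(12*6) = (20*√11)*72 = 1440*√11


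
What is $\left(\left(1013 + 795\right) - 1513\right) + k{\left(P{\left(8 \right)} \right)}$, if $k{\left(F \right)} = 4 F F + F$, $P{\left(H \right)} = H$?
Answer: $559$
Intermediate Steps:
$k{\left(F \right)} = F + 4 F^{2}$ ($k{\left(F \right)} = 4 F^{2} + F = F + 4 F^{2}$)
$\left(\left(1013 + 795\right) - 1513\right) + k{\left(P{\left(8 \right)} \right)} = \left(\left(1013 + 795\right) - 1513\right) + 8 \left(1 + 4 \cdot 8\right) = \left(1808 - 1513\right) + 8 \left(1 + 32\right) = 295 + 8 \cdot 33 = 295 + 264 = 559$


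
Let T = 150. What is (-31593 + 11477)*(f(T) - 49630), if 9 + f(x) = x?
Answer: 995520724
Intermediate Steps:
f(x) = -9 + x
(-31593 + 11477)*(f(T) - 49630) = (-31593 + 11477)*((-9 + 150) - 49630) = -20116*(141 - 49630) = -20116*(-49489) = 995520724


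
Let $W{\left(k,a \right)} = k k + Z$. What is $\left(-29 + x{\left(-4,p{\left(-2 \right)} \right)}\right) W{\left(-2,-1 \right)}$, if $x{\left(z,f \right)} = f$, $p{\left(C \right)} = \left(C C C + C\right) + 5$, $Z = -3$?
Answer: $-34$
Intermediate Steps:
$W{\left(k,a \right)} = -3 + k^{2}$ ($W{\left(k,a \right)} = k k - 3 = k^{2} - 3 = -3 + k^{2}$)
$p{\left(C \right)} = 5 + C + C^{3}$ ($p{\left(C \right)} = \left(C^{2} C + C\right) + 5 = \left(C^{3} + C\right) + 5 = \left(C + C^{3}\right) + 5 = 5 + C + C^{3}$)
$\left(-29 + x{\left(-4,p{\left(-2 \right)} \right)}\right) W{\left(-2,-1 \right)} = \left(-29 + \left(5 - 2 + \left(-2\right)^{3}\right)\right) \left(-3 + \left(-2\right)^{2}\right) = \left(-29 - 5\right) \left(-3 + 4\right) = \left(-29 - 5\right) 1 = \left(-34\right) 1 = -34$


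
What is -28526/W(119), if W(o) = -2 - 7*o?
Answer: 28526/835 ≈ 34.163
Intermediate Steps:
-28526/W(119) = -28526/(-2 - 7*119) = -28526/(-2 - 833) = -28526/(-835) = -28526*(-1/835) = 28526/835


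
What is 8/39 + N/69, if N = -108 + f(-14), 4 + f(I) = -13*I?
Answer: 1094/897 ≈ 1.2196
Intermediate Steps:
f(I) = -4 - 13*I
N = 70 (N = -108 + (-4 - 13*(-14)) = -108 + (-4 + 182) = -108 + 178 = 70)
8/39 + N/69 = 8/39 + 70/69 = 1094/897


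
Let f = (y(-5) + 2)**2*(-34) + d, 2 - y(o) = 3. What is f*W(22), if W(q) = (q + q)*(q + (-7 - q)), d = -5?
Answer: 12012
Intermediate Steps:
y(o) = -1 (y(o) = 2 - 1*3 = 2 - 3 = -1)
W(q) = -14*q (W(q) = (2*q)*(-7) = -14*q)
f = -39 (f = (-1 + 2)**2*(-34) - 5 = 1**2*(-34) - 5 = 1*(-34) - 5 = -34 - 5 = -39)
f*W(22) = -(-546)*22 = -39*(-308) = 12012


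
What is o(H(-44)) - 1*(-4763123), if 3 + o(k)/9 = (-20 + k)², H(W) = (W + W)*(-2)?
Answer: 4982120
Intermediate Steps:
H(W) = -4*W (H(W) = (2*W)*(-2) = -4*W)
o(k) = -27 + 9*(-20 + k)²
o(H(-44)) - 1*(-4763123) = (-27 + 9*(-20 - 4*(-44))²) - 1*(-4763123) = (-27 + 9*(-20 + 176)²) + 4763123 = (-27 + 9*156²) + 4763123 = (-27 + 9*24336) + 4763123 = (-27 + 219024) + 4763123 = 218997 + 4763123 = 4982120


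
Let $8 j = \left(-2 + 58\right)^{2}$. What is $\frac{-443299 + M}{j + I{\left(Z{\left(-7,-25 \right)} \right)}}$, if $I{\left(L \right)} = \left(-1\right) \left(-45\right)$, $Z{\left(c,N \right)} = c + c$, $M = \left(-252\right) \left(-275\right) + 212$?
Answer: $- \frac{19673}{23} \approx -855.35$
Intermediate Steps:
$M = 69512$ ($M = 69300 + 212 = 69512$)
$Z{\left(c,N \right)} = 2 c$
$j = 392$ ($j = \frac{\left(-2 + 58\right)^{2}}{8} = \frac{56^{2}}{8} = \frac{1}{8} \cdot 3136 = 392$)
$I{\left(L \right)} = 45$
$\frac{-443299 + M}{j + I{\left(Z{\left(-7,-25 \right)} \right)}} = \frac{-443299 + 69512}{392 + 45} = - \frac{373787}{437} = \left(-373787\right) \frac{1}{437} = - \frac{19673}{23}$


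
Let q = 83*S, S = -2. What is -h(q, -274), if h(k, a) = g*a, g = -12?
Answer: -3288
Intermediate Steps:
q = -166 (q = 83*(-2) = -166)
h(k, a) = -12*a
-h(q, -274) = -(-12)*(-274) = -1*3288 = -3288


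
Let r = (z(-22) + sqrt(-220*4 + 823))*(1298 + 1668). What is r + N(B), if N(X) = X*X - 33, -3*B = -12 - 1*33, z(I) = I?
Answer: -65060 + 2966*I*sqrt(57) ≈ -65060.0 + 22393.0*I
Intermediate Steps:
B = 15 (B = -(-12 - 1*33)/3 = -(-12 - 33)/3 = -1/3*(-45) = 15)
r = -65252 + 2966*I*sqrt(57) (r = (-22 + sqrt(-220*4 + 823))*(1298 + 1668) = (-22 + sqrt(-880 + 823))*2966 = (-22 + sqrt(-57))*2966 = (-22 + I*sqrt(57))*2966 = -65252 + 2966*I*sqrt(57) ≈ -65252.0 + 22393.0*I)
N(X) = -33 + X**2 (N(X) = X**2 - 33 = -33 + X**2)
r + N(B) = (-65252 + 2966*I*sqrt(57)) + (-33 + 15**2) = (-65252 + 2966*I*sqrt(57)) + (-33 + 225) = (-65252 + 2966*I*sqrt(57)) + 192 = -65060 + 2966*I*sqrt(57)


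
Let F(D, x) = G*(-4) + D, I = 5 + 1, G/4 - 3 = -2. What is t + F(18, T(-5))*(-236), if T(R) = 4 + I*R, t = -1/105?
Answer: -49561/105 ≈ -472.01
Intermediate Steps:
G = 4 (G = 12 + 4*(-2) = 12 - 8 = 4)
I = 6
t = -1/105 (t = -1*1/105 = -1/105 ≈ -0.0095238)
T(R) = 4 + 6*R
F(D, x) = -16 + D (F(D, x) = 4*(-4) + D = -16 + D)
t + F(18, T(-5))*(-236) = -1/105 + (-16 + 18)*(-236) = -1/105 + 2*(-236) = -1/105 - 472 = -49561/105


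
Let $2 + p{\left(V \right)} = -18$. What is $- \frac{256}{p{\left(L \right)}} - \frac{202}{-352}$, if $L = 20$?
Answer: $\frac{11769}{880} \approx 13.374$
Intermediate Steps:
$p{\left(V \right)} = -20$ ($p{\left(V \right)} = -2 - 18 = -20$)
$- \frac{256}{p{\left(L \right)}} - \frac{202}{-352} = - \frac{256}{-20} - \frac{202}{-352} = \left(-256\right) \left(- \frac{1}{20}\right) - - \frac{101}{176} = \frac{64}{5} + \frac{101}{176} = \frac{11769}{880}$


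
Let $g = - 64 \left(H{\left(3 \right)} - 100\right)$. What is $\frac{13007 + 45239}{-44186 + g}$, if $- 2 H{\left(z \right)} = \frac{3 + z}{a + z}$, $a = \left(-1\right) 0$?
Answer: $- \frac{29123}{18861} \approx -1.5441$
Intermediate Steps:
$a = 0$
$H{\left(z \right)} = - \frac{3 + z}{2 z}$ ($H{\left(z \right)} = - \frac{\left(3 + z\right) \frac{1}{0 + z}}{2} = - \frac{\left(3 + z\right) \frac{1}{z}}{2} = - \frac{\frac{1}{z} \left(3 + z\right)}{2} = - \frac{3 + z}{2 z}$)
$g = 6464$ ($g = - 64 \left(\frac{-3 - 3}{2 \cdot 3} - 100\right) = - 64 \left(\frac{1}{2} \cdot \frac{1}{3} \left(-3 - 3\right) - 100\right) = - 64 \left(\frac{1}{2} \cdot \frac{1}{3} \left(-6\right) - 100\right) = - 64 \left(-1 - 100\right) = \left(-64\right) \left(-101\right) = 6464$)
$\frac{13007 + 45239}{-44186 + g} = \frac{13007 + 45239}{-44186 + 6464} = \frac{58246}{-37722} = 58246 \left(- \frac{1}{37722}\right) = - \frac{29123}{18861}$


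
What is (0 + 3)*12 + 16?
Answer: 52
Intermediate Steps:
(0 + 3)*12 + 16 = 3*12 + 16 = 36 + 16 = 52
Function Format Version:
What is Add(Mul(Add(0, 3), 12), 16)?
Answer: 52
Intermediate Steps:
Add(Mul(Add(0, 3), 12), 16) = Add(Mul(3, 12), 16) = Add(36, 16) = 52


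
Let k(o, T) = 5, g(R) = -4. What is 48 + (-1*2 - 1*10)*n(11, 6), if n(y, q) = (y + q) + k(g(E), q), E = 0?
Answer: -216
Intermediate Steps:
n(y, q) = 5 + q + y (n(y, q) = (y + q) + 5 = (q + y) + 5 = 5 + q + y)
48 + (-1*2 - 1*10)*n(11, 6) = 48 + (-1*2 - 1*10)*(5 + 6 + 11) = 48 + (-2 - 10)*22 = 48 - 12*22 = 48 - 264 = -216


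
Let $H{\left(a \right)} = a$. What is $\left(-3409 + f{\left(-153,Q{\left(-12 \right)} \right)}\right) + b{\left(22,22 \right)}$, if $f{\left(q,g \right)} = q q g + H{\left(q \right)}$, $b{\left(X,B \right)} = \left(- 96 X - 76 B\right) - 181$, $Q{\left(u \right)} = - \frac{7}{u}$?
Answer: $\frac{24513}{4} \approx 6128.3$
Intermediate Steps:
$b{\left(X,B \right)} = -181 - 96 X - 76 B$
$f{\left(q,g \right)} = q + g q^{2}$ ($f{\left(q,g \right)} = q q g + q = q^{2} g + q = g q^{2} + q = q + g q^{2}$)
$\left(-3409 + f{\left(-153,Q{\left(-12 \right)} \right)}\right) + b{\left(22,22 \right)} = \left(-3409 - 153 \left(1 + - \frac{7}{-12} \left(-153\right)\right)\right) - 3965 = \left(-3409 - 153 \left(1 + \left(-7\right) \left(- \frac{1}{12}\right) \left(-153\right)\right)\right) - 3965 = \left(-3409 - 153 \left(1 + \frac{7}{12} \left(-153\right)\right)\right) - 3965 = \left(-3409 - 153 \left(1 - \frac{357}{4}\right)\right) - 3965 = \left(-3409 - - \frac{54009}{4}\right) - 3965 = \left(-3409 + \frac{54009}{4}\right) - 3965 = \frac{40373}{4} - 3965 = \frac{24513}{4}$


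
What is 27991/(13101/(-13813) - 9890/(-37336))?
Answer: -7217789602244/176264183 ≈ -40949.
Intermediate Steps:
27991/(13101/(-13813) - 9890/(-37336)) = 27991/(13101*(-1/13813) - 9890*(-1/37336)) = 27991/(-13101/13813 + 4945/18668) = 27991/(-176264183/257861084) = 27991*(-257861084/176264183) = -7217789602244/176264183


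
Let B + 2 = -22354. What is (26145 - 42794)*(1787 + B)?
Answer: 342453281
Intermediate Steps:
B = -22356 (B = -2 - 22354 = -22356)
(26145 - 42794)*(1787 + B) = (26145 - 42794)*(1787 - 22356) = -16649*(-20569) = 342453281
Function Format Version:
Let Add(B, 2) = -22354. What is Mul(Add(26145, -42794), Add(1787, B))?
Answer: 342453281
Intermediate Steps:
B = -22356 (B = Add(-2, -22354) = -22356)
Mul(Add(26145, -42794), Add(1787, B)) = Mul(Add(26145, -42794), Add(1787, -22356)) = Mul(-16649, -20569) = 342453281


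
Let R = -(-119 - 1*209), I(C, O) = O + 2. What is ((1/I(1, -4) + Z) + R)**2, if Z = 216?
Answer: 1181569/4 ≈ 2.9539e+5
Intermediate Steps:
I(C, O) = 2 + O
R = 328 (R = -(-119 - 209) = -1*(-328) = 328)
((1/I(1, -4) + Z) + R)**2 = ((1/(2 - 4) + 216) + 328)**2 = ((1/(-2) + 216) + 328)**2 = ((-1/2 + 216) + 328)**2 = (431/2 + 328)**2 = (1087/2)**2 = 1181569/4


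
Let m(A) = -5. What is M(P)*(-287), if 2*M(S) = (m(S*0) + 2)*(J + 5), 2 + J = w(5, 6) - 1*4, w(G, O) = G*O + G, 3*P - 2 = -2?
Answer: 14637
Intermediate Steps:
P = 0 (P = ⅔ + (⅓)*(-2) = ⅔ - ⅔ = 0)
w(G, O) = G + G*O
J = 29 (J = -2 + (5*(1 + 6) - 1*4) = -2 + (5*7 - 4) = -2 + (35 - 4) = -2 + 31 = 29)
M(S) = -51 (M(S) = ((-5 + 2)*(29 + 5))/2 = (-3*34)/2 = (½)*(-102) = -51)
M(P)*(-287) = -51*(-287) = 14637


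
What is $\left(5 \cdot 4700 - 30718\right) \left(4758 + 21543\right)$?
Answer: $-189840618$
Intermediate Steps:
$\left(5 \cdot 4700 - 30718\right) \left(4758 + 21543\right) = \left(23500 - 30718\right) 26301 = \left(-7218\right) 26301 = -189840618$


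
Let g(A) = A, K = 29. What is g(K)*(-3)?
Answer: -87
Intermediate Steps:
g(K)*(-3) = 29*(-3) = -87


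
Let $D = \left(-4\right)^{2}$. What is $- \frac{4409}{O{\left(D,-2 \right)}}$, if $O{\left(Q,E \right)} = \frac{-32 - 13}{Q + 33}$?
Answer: $\frac{216041}{45} \approx 4800.9$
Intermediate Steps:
$D = 16$
$O{\left(Q,E \right)} = - \frac{45}{33 + Q}$
$- \frac{4409}{O{\left(D,-2 \right)}} = - \frac{4409}{\left(-45\right) \frac{1}{33 + 16}} = - \frac{4409}{\left(-45\right) \frac{1}{49}} = - \frac{4409}{- \frac{45}{49}} = \left(-4409\right) \left(- \frac{49}{45}\right) = \frac{216041}{45}$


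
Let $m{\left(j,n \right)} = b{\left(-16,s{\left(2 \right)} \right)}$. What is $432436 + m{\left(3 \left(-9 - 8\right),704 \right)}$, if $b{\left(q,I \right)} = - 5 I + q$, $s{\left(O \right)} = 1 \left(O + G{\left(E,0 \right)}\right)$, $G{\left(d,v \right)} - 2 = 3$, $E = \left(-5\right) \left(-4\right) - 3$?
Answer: $432385$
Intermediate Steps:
$E = 17$ ($E = 20 - 3 = 17$)
$G{\left(d,v \right)} = 5$ ($G{\left(d,v \right)} = 2 + 3 = 5$)
$s{\left(O \right)} = 5 + O$ ($s{\left(O \right)} = 1 \left(O + 5\right) = 1 \left(5 + O\right) = 5 + O$)
$b{\left(q,I \right)} = q - 5 I$
$m{\left(j,n \right)} = -51$ ($m{\left(j,n \right)} = -16 - 5 \left(5 + 2\right) = -16 - 35 = -51$)
$432436 + m{\left(3 \left(-9 - 8\right),704 \right)} = 432436 - 51 = 432385$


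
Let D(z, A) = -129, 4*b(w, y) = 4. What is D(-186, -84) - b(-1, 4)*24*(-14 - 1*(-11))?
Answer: -57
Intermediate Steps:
b(w, y) = 1 (b(w, y) = (1/4)*4 = 1)
D(-186, -84) - b(-1, 4)*24*(-14 - 1*(-11)) = -129 - 1*24*(-14 - 1*(-11)) = -129 - 24*(-14 + 11) = -129 - 24*(-3) = -129 - 1*(-72) = -129 + 72 = -57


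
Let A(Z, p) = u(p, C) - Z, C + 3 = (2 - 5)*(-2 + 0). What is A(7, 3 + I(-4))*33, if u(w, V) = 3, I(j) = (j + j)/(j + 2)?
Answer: -132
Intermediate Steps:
C = 3 (C = -3 + (2 - 5)*(-2 + 0) = -3 - 3*(-2) = -3 + 6 = 3)
I(j) = 2*j/(2 + j) (I(j) = (2*j)/(2 + j) = 2*j/(2 + j))
A(Z, p) = 3 - Z
A(7, 3 + I(-4))*33 = (3 - 1*7)*33 = (3 - 7)*33 = -4*33 = -132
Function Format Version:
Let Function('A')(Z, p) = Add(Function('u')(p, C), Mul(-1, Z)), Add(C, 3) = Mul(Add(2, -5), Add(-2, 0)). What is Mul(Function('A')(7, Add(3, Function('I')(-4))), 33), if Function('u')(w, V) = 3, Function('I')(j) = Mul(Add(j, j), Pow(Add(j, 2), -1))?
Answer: -132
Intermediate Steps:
C = 3 (C = Add(-3, Mul(Add(2, -5), Add(-2, 0))) = Add(-3, Mul(-3, -2)) = Add(-3, 6) = 3)
Function('I')(j) = Mul(2, j, Pow(Add(2, j), -1)) (Function('I')(j) = Mul(Mul(2, j), Pow(Add(2, j), -1)) = Mul(2, j, Pow(Add(2, j), -1)))
Function('A')(Z, p) = Add(3, Mul(-1, Z))
Mul(Function('A')(7, Add(3, Function('I')(-4))), 33) = Mul(Add(3, Mul(-1, 7)), 33) = Mul(Add(3, -7), 33) = Mul(-4, 33) = -132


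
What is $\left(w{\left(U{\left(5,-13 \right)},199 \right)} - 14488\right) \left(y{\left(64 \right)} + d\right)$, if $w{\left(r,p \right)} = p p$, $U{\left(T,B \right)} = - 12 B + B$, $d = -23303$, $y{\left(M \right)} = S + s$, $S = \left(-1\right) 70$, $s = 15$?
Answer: $-586589454$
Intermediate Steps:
$S = -70$
$y{\left(M \right)} = -55$ ($y{\left(M \right)} = -70 + 15 = -55$)
$U{\left(T,B \right)} = - 11 B$
$w{\left(r,p \right)} = p^{2}$
$\left(w{\left(U{\left(5,-13 \right)},199 \right)} - 14488\right) \left(y{\left(64 \right)} + d\right) = \left(199^{2} - 14488\right) \left(-55 - 23303\right) = \left(39601 - 14488\right) \left(-23358\right) = 25113 \left(-23358\right) = -586589454$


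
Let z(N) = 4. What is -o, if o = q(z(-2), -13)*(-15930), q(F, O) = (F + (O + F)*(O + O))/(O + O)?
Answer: -1895670/13 ≈ -1.4582e+5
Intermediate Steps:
q(F, O) = (F + 2*O*(F + O))/(2*O) (q(F, O) = (F + (F + O)*(2*O))/((2*O)) = (F + 2*O*(F + O))*(1/(2*O)) = (F + 2*O*(F + O))/(2*O))
o = 1895670/13 (o = (4 - 13 + (½)*4/(-13))*(-15930) = (4 - 13 + (½)*4*(-1/13))*(-15930) = (4 - 13 - 2/13)*(-15930) = -119/13*(-15930) = 1895670/13 ≈ 1.4582e+5)
-o = -1*1895670/13 = -1895670/13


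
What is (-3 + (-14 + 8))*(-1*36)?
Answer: 324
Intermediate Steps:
(-3 + (-14 + 8))*(-1*36) = (-3 - 6)*(-36) = -9*(-36) = 324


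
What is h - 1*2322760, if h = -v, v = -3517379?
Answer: 1194619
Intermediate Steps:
h = 3517379 (h = -1*(-3517379) = 3517379)
h - 1*2322760 = 3517379 - 1*2322760 = 3517379 - 2322760 = 1194619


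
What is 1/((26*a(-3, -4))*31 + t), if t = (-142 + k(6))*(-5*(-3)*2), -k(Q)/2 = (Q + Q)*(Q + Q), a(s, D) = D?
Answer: -1/16124 ≈ -6.2019e-5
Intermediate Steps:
k(Q) = -8*Q² (k(Q) = -2*(Q + Q)*(Q + Q) = -2*2*Q*2*Q = -8*Q²)
t = -12900 (t = (-142 - 8*6²)*(-5*(-3)*2) = (-142 - 8*36)*(15*2) = (-142 - 288)*30 = -430*30 = -12900)
1/((26*a(-3, -4))*31 + t) = 1/((26*(-4))*31 - 12900) = 1/(-104*31 - 12900) = 1/(-3224 - 12900) = 1/(-16124) = -1/16124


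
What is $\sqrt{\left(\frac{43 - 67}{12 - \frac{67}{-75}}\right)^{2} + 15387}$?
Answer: $\frac{\sqrt{14391454443}}{967} \approx 124.06$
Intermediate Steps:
$\sqrt{\left(\frac{43 - 67}{12 - \frac{67}{-75}}\right)^{2} + 15387} = \sqrt{\left(\frac{43 - 67}{12 - - \frac{67}{75}}\right)^{2} + 15387} = \sqrt{\left(\frac{43 - 67}{12 + \frac{67}{75}}\right)^{2} + 15387} = \sqrt{\left(- \frac{24}{\frac{967}{75}}\right)^{2} + 15387} = \sqrt{\left(\left(-24\right) \frac{75}{967}\right)^{2} + 15387} = \sqrt{\left(- \frac{1800}{967}\right)^{2} + 15387} = \sqrt{\frac{3240000}{935089} + 15387} = \sqrt{\frac{14391454443}{935089}} = \frac{\sqrt{14391454443}}{967}$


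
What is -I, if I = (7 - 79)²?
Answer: -5184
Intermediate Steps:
I = 5184 (I = (-72)² = 5184)
-I = -1*5184 = -5184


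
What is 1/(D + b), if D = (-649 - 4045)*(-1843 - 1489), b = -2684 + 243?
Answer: 1/15637967 ≈ 6.3947e-8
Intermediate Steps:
b = -2441
D = 15640408 (D = -4694*(-3332) = 15640408)
1/(D + b) = 1/(15640408 - 2441) = 1/15637967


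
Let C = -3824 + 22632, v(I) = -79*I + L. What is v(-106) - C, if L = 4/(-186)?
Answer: -970364/93 ≈ -10434.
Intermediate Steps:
L = -2/93 (L = 4*(-1/186) = -2/93 ≈ -0.021505)
v(I) = -2/93 - 79*I (v(I) = -79*I - 2/93 = -2/93 - 79*I)
C = 18808
v(-106) - C = (-2/93 - 79*(-106)) - 1*18808 = (-2/93 + 8374) - 18808 = 778780/93 - 18808 = -970364/93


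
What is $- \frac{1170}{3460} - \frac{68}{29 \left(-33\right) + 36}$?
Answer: $- \frac{84229}{318666} \approx -0.26432$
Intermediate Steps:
$- \frac{1170}{3460} - \frac{68}{29 \left(-33\right) + 36} = \left(-1170\right) \frac{1}{3460} - \frac{68}{-957 + 36} = - \frac{117}{346} - \frac{68}{-921} = - \frac{117}{346} - - \frac{68}{921} = - \frac{117}{346} + \frac{68}{921} = - \frac{84229}{318666}$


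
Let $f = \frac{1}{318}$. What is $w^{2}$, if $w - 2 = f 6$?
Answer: $\frac{11449}{2809} \approx 4.0758$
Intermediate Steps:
$f = \frac{1}{318} \approx 0.0031447$
$w = \frac{107}{53}$ ($w = 2 + \frac{1}{318} \cdot 6 = 2 + \frac{1}{53} = \frac{107}{53} \approx 2.0189$)
$w^{2} = \left(\frac{107}{53}\right)^{2} = \frac{11449}{2809}$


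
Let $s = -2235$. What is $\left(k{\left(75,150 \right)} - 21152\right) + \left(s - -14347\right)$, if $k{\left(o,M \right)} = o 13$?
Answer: $-8065$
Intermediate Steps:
$k{\left(o,M \right)} = 13 o$
$\left(k{\left(75,150 \right)} - 21152\right) + \left(s - -14347\right) = \left(13 \cdot 75 - 21152\right) - -12112 = \left(975 - 21152\right) + \left(-2235 + 14347\right) = -20177 + 12112 = -8065$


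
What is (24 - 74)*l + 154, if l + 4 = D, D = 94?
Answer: -4346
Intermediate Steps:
l = 90 (l = -4 + 94 = 90)
(24 - 74)*l + 154 = (24 - 74)*90 + 154 = -50*90 + 154 = -4500 + 154 = -4346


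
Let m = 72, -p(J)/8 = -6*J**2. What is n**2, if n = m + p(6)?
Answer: 3240000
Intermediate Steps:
p(J) = 48*J**2 (p(J) = -(-48)*J**2 = 48*J**2)
n = 1800 (n = 72 + 48*6**2 = 72 + 48*36 = 72 + 1728 = 1800)
n**2 = 1800**2 = 3240000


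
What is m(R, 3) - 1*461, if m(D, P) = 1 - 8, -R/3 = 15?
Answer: -468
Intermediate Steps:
R = -45 (R = -3*15 = -45)
m(D, P) = -7
m(R, 3) - 1*461 = -7 - 1*461 = -7 - 461 = -468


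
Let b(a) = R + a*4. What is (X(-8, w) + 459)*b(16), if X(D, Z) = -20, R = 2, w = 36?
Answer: 28974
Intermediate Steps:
b(a) = 2 + 4*a (b(a) = 2 + a*4 = 2 + 4*a)
(X(-8, w) + 459)*b(16) = (-20 + 459)*(2 + 4*16) = 439*(2 + 64) = 439*66 = 28974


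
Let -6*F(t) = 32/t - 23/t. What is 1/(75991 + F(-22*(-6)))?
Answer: 88/6687207 ≈ 1.3159e-5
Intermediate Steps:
F(t) = -3/(2*t) (F(t) = -(32/t - 23/t)/6 = -3/(2*t))
1/(75991 + F(-22*(-6))) = 1/(75991 - 3/(2*((-22*(-6))))) = 1/(75991 - 3/2/132) = 1/(75991 - 3/2*1/132) = 1/(75991 - 1/88) = 1/(6687207/88) = 88/6687207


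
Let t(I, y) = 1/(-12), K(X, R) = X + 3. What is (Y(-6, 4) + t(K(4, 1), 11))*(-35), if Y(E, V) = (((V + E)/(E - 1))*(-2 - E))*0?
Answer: 35/12 ≈ 2.9167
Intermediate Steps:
K(X, R) = 3 + X
Y(E, V) = 0 (Y(E, V) = (((E + V)/(-1 + E))*(-2 - E))*0 = ((-2 - E)*(E + V)/(-1 + E))*0 = 0)
t(I, y) = -1/12
(Y(-6, 4) + t(K(4, 1), 11))*(-35) = (0 - 1/12)*(-35) = -1/12*(-35) = 35/12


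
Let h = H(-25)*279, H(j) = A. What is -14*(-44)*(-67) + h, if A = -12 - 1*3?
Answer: -45457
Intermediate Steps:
A = -15 (A = -12 - 3 = -15)
H(j) = -15
h = -4185 (h = -15*279 = -4185)
-14*(-44)*(-67) + h = -14*(-44)*(-67) - 4185 = 616*(-67) - 4185 = -41272 - 4185 = -45457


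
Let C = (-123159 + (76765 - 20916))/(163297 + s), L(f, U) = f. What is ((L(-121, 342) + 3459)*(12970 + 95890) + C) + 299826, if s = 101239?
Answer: 48102499525953/132268 ≈ 3.6367e+8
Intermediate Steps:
C = -33655/132268 (C = (-123159 + (76765 - 20916))/(163297 + 101239) = (-123159 + 55849)/264536 = -67310*1/264536 = -33655/132268 ≈ -0.25445)
((L(-121, 342) + 3459)*(12970 + 95890) + C) + 299826 = ((-121 + 3459)*(12970 + 95890) - 33655/132268) + 299826 = (3338*108860 - 33655/132268) + 299826 = (363374680 - 33655/132268) + 299826 = 48062842140585/132268 + 299826 = 48102499525953/132268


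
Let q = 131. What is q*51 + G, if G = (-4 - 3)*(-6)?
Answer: 6723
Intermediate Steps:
G = 42 (G = -7*(-6) = 42)
q*51 + G = 131*51 + 42 = 6681 + 42 = 6723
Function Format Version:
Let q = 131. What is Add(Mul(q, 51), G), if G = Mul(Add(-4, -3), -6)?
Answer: 6723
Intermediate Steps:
G = 42 (G = Mul(-7, -6) = 42)
Add(Mul(q, 51), G) = Add(Mul(131, 51), 42) = Add(6681, 42) = 6723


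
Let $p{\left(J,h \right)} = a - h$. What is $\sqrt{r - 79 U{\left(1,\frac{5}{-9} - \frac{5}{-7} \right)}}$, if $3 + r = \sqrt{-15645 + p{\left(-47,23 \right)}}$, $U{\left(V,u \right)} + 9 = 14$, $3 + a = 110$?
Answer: $\sqrt{-398 + 3 i \sqrt{1729}} \approx 3.0896 + 20.188 i$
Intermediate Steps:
$a = 107$ ($a = -3 + 110 = 107$)
$U{\left(V,u \right)} = 5$ ($U{\left(V,u \right)} = -9 + 14 = 5$)
$p{\left(J,h \right)} = 107 - h$
$r = -3 + 3 i \sqrt{1729}$ ($r = -3 + \sqrt{-15645 + \left(107 - 23\right)} = -3 + \sqrt{-15645 + 84} = -3 + \sqrt{-15561} = -3 + 3 i \sqrt{1729} \approx -3.0 + 124.74 i$)
$\sqrt{r - 79 U{\left(1,\frac{5}{-9} - \frac{5}{-7} \right)}} = \sqrt{\left(-3 + 3 i \sqrt{1729}\right) - 395} = \sqrt{-398 + 3 i \sqrt{1729}}$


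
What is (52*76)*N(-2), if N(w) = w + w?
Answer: -15808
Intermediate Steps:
N(w) = 2*w
(52*76)*N(-2) = (52*76)*(2*(-2)) = 3952*(-4) = -15808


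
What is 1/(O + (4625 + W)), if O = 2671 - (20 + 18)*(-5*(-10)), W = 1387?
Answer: 1/6783 ≈ 0.00014743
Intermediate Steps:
O = 771 (O = 2671 - 38*50 = 2671 - 1*1900 = 2671 - 1900 = 771)
1/(O + (4625 + W)) = 1/(771 + (4625 + 1387)) = 1/(771 + 6012) = 1/6783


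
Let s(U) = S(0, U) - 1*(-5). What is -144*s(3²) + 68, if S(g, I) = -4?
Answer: -76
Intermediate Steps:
s(U) = 1 (s(U) = -4 - 1*(-5) = -4 + 5 = 1)
-144*s(3²) + 68 = -144*1 + 68 = -144 + 68 = -76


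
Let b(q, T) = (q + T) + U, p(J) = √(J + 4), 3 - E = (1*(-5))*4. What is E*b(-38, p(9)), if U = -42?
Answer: -1840 + 23*√13 ≈ -1757.1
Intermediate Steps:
E = 23 (E = 3 - 1*(-5)*4 = 3 - (-5)*4 = 3 - 1*(-20) = 3 + 20 = 23)
p(J) = √(4 + J)
b(q, T) = -42 + T + q (b(q, T) = (q + T) - 42 = (T + q) - 42 = -42 + T + q)
E*b(-38, p(9)) = 23*(-42 + √(4 + 9) - 38) = 23*(-42 + √13 - 38) = 23*(-80 + √13) = -1840 + 23*√13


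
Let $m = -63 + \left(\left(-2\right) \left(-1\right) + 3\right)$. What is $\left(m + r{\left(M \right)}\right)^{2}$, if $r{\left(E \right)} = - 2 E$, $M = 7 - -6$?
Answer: $7056$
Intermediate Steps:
$M = 13$ ($M = 7 + 6 = 13$)
$m = -58$ ($m = -63 + \left(2 + 3\right) = -63 + 5 = -58$)
$\left(m + r{\left(M \right)}\right)^{2} = \left(-58 - 26\right)^{2} = \left(-84\right)^{2} = 7056$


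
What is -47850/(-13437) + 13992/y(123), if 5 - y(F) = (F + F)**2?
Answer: 82043662/24638979 ≈ 3.3298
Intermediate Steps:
y(F) = 5 - 4*F**2 (y(F) = 5 - (F + F)**2 = 5 - (2*F)**2 = 5 - 4*F**2)
-47850/(-13437) + 13992/y(123) = -47850/(-13437) + 13992/(5 - 4*123**2) = -47850*(-1/13437) + 13992/(5 - 4*15129) = 15950/4479 + 13992/(5 - 60516) = 15950/4479 + 13992/(-60511) = 15950/4479 + 13992*(-1/60511) = 15950/4479 - 1272/5501 = 82043662/24638979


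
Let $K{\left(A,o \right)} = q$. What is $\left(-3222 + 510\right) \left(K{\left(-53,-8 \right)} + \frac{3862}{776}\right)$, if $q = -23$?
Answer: $\frac{4741254}{97} \approx 48879.0$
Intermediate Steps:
$K{\left(A,o \right)} = -23$
$\left(-3222 + 510\right) \left(K{\left(-53,-8 \right)} + \frac{3862}{776}\right) = \left(-3222 + 510\right) \left(-23 + \frac{3862}{776}\right) = - 2712 \left(-23 + 3862 \cdot \frac{1}{776}\right) = - 2712 \left(-23 + \frac{1931}{388}\right) = \left(-2712\right) \left(- \frac{6993}{388}\right) = \frac{4741254}{97}$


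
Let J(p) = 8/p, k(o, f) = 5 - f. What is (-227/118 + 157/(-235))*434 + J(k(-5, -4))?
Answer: -140253143/124785 ≈ -1124.0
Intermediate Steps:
(-227/118 + 157/(-235))*434 + J(k(-5, -4)) = (-227/118 + 157/(-235))*434 + 8/(5 - 1*(-4)) = (-227*1/118 + 157*(-1/235))*434 + 8/(5 + 4) = (-227/118 - 157/235)*434 + 8/9 = -71871/27730*434 + 8*(⅑) = -15596007/13865 + 8/9 = -140253143/124785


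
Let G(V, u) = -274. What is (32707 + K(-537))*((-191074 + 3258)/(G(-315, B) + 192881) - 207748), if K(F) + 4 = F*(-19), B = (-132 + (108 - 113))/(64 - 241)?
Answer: -1716836687391912/192607 ≈ -8.9137e+9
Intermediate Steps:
B = 137/177 (B = (-132 - 5)/(-177) = -137*(-1/177) = 137/177 ≈ 0.77401)
K(F) = -4 - 19*F (K(F) = -4 + F*(-19) = -4 - 19*F)
(32707 + K(-537))*((-191074 + 3258)/(G(-315, B) + 192881) - 207748) = (32707 + (-4 - 19*(-537)))*((-191074 + 3258)/(-274 + 192881) - 207748) = (32707 + (-4 + 10203))*(-187816/192607 - 207748) = (32707 + 10199)*(-187816*1/192607 - 207748) = 42906*(-187816/192607 - 207748) = 42906*(-40013906852/192607) = -1716836687391912/192607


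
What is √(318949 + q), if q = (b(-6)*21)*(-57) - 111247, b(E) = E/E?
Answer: 3*√22945 ≈ 454.43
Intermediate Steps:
b(E) = 1
q = -112444 (q = (1*21)*(-57) - 111247 = 21*(-57) - 111247 = -1197 - 111247 = -112444)
√(318949 + q) = √(318949 - 112444) = √206505 = 3*√22945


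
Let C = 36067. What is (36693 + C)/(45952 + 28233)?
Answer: 14552/14837 ≈ 0.98079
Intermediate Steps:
(36693 + C)/(45952 + 28233) = (36693 + 36067)/(45952 + 28233) = 72760/74185 = 72760*(1/74185) = 14552/14837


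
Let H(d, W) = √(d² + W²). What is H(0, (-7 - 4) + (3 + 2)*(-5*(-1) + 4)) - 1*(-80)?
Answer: 114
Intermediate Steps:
H(d, W) = √(W² + d²)
H(0, (-7 - 4) + (3 + 2)*(-5*(-1) + 4)) - 1*(-80) = √(((-7 - 4) + (3 + 2)*(-5*(-1) + 4))² + 0²) - 1*(-80) = √((-11 + 5*(5 + 4))² + 0) + 80 = √((-11 + 5*9)² + 0) + 80 = √((-11 + 45)² + 0) + 80 = √(34² + 0) + 80 = √(1156 + 0) + 80 = √1156 + 80 = 34 + 80 = 114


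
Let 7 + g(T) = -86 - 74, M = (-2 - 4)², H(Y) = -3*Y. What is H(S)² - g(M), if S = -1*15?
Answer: 2192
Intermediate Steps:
S = -15
M = 36 (M = (-6)² = 36)
g(T) = -167 (g(T) = -7 + (-86 - 74) = -7 - 160 = -167)
H(S)² - g(M) = (-3*(-15))² - 1*(-167) = 45² + 167 = 2025 + 167 = 2192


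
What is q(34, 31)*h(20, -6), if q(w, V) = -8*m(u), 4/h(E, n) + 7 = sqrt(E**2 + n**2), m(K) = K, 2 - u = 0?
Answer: -448/387 - 128*sqrt(109)/387 ≈ -4.6107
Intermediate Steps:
u = 2 (u = 2 - 1*0 = 2 + 0 = 2)
h(E, n) = 4/(-7 + sqrt(E**2 + n**2))
q(w, V) = -16 (q(w, V) = -8*2 = -16)
q(34, 31)*h(20, -6) = -64/(-7 + sqrt(20**2 + (-6)**2)) = -64/(-7 + sqrt(400 + 36)) = -64/(-7 + sqrt(436)) = -64/(-7 + 2*sqrt(109))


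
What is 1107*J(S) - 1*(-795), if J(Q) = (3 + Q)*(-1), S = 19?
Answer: -23559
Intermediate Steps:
J(Q) = -3 - Q
1107*J(S) - 1*(-795) = 1107*(-3 - 1*19) - 1*(-795) = 1107*(-3 - 19) + 795 = 1107*(-22) + 795 = -24354 + 795 = -23559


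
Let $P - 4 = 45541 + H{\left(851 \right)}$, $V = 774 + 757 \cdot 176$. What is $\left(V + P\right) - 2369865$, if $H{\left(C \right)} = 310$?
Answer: $-2190004$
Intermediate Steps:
$V = 134006$ ($V = 774 + 133232 = 134006$)
$P = 45855$ ($P = 4 + \left(45541 + 310\right) = 4 + 45851 = 45855$)
$\left(V + P\right) - 2369865 = \left(134006 + 45855\right) - 2369865 = 179861 - 2369865 = -2190004$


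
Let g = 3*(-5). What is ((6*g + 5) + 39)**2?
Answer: 2116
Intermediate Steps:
g = -15
((6*g + 5) + 39)**2 = ((6*(-15) + 5) + 39)**2 = ((-90 + 5) + 39)**2 = (-85 + 39)**2 = (-46)**2 = 2116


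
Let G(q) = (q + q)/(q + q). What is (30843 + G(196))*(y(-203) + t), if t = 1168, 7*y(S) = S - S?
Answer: 36025792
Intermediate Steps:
y(S) = 0 (y(S) = (S - S)/7 = (⅐)*0 = 0)
G(q) = 1 (G(q) = (2*q)/((2*q)) = (2*q)*(1/(2*q)) = 1)
(30843 + G(196))*(y(-203) + t) = (30843 + 1)*(0 + 1168) = 30844*1168 = 36025792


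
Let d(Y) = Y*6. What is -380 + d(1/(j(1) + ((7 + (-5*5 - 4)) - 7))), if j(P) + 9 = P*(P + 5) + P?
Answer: -11786/31 ≈ -380.19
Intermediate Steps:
j(P) = -9 + P + P*(5 + P) (j(P) = -9 + (P*(P + 5) + P) = -9 + (P*(5 + P) + P) = -9 + (P + P*(5 + P)) = -9 + P + P*(5 + P))
d(Y) = 6*Y
-380 + d(1/(j(1) + ((7 + (-5*5 - 4)) - 7))) = -380 + 6/((-9 + 1**2 + 6*1) + ((7 + (-5*5 - 4)) - 7)) = -380 + 6/((-9 + 1 + 6) + ((7 + (-25 - 4)) - 7)) = -380 + 6/(-2 + ((7 - 29) - 7)) = -380 + 6/(-2 + (-22 - 7)) = -380 + 6/(-2 - 29) = -380 + 6/(-31) = -380 + 6*(-1/31) = -380 - 6/31 = -11786/31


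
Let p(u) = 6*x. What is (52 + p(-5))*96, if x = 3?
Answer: 6720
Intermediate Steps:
p(u) = 18 (p(u) = 6*3 = 18)
(52 + p(-5))*96 = (52 + 18)*96 = 70*96 = 6720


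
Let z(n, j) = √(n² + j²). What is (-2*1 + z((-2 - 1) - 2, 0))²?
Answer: 9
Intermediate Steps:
z(n, j) = √(j² + n²)
(-2*1 + z((-2 - 1) - 2, 0))² = (-2*1 + √(0² + ((-2 - 1) - 2)²))² = (-2 + √(0 + (-3 - 2)²))² = (-2 + √(0 + (-5)²))² = (-2 + √(0 + 25))² = (-2 + √25)² = (-2 + 5)² = 3² = 9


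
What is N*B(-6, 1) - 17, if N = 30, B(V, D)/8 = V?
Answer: -1457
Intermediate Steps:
B(V, D) = 8*V
N*B(-6, 1) - 17 = 30*(8*(-6)) - 17 = 30*(-48) - 17 = -1440 - 17 = -1457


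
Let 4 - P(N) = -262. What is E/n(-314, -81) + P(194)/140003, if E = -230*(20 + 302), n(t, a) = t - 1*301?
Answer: 2073757154/17220369 ≈ 120.42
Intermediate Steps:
n(t, a) = -301 + t (n(t, a) = t - 301 = -301 + t)
P(N) = 266 (P(N) = 4 - 1*(-262) = 4 + 262 = 266)
E = -74060 (E = -230*322 = -74060)
E/n(-314, -81) + P(194)/140003 = -74060/(-301 - 314) + 266/140003 = -74060/(-615) + 266*(1/140003) = -74060*(-1/615) + 266/140003 = 14812/123 + 266/140003 = 2073757154/17220369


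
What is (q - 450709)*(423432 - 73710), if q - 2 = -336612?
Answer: -275342775318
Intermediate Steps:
q = -336610 (q = 2 - 336612 = -336610)
(q - 450709)*(423432 - 73710) = (-336610 - 450709)*(423432 - 73710) = -787319*349722 = -275342775318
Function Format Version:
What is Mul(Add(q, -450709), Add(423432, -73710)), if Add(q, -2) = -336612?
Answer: -275342775318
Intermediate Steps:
q = -336610 (q = Add(2, -336612) = -336610)
Mul(Add(q, -450709), Add(423432, -73710)) = Mul(Add(-336610, -450709), Add(423432, -73710)) = Mul(-787319, 349722) = -275342775318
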